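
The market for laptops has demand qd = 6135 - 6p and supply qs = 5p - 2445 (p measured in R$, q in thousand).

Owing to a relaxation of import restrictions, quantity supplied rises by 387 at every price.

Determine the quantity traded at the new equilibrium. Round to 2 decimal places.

1666.09

Initially, 6135 - 6p = 5p - 2445, so 8580 = 11p and p = 780, q = 1455.
The new curves are qd = 6135 - 6p (demand) and qs = 5p - 2058 (supply).
Setting them equal: 6135 - 6p = 5p - 2058 → 8193 = 11p, so p = 8193/11 ≈ 744.8182 and q = 18327/11 ≈ 1666.0909.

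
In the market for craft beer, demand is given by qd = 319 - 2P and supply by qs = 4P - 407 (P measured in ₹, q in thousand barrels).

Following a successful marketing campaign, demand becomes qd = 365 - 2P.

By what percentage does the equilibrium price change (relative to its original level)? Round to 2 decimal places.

Initially, 319 - 2P = 4P - 407, so 726 = 6P and P = 121, q = 77.
After the shift, demand is qd = 365 - 2P and supply is qs = 4P - 407.
New equilibrium: 365 - 2P = 4P - 407 ⇒ 772 = 6P ⇒ P = 386/3 ≈ 128.6667, q = 323/3 ≈ 107.6667.
%ΔP = (128.6667 − 121) / 121 × 100 = +6.34%.

+6.34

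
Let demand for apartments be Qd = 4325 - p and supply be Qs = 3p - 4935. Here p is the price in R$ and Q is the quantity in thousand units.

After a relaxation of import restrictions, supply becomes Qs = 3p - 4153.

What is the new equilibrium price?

2119.5

Solve the original market: 4325 - p = 3p - 4935, hence p = 2315 and Q = 2010.
After the shift, demand is Qd = 4325 - p and supply is Qs = 3p - 4153.
Setting them equal: 4325 - p = 3p - 4153 → 8478 = 4p, so p = 2119.5 and Q = 2205.5.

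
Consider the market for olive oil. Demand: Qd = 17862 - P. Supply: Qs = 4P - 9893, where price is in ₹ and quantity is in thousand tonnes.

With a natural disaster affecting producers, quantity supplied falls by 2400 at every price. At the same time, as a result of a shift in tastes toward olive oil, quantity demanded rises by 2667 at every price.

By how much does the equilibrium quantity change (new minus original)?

+1653.6

Initially, 17862 - P = 4P - 9893, so 27755 = 5P and P = 5551, Q = 12311.
After the shift, demand is Qd = 20529 - P and supply is Qs = 4P - 12293.
Clearing the new market: 20529 - P = 4P - 12293, so P = 6564.4 and Q = 13964.6.
ΔQ = 13964.6 − 12311 = +1653.6.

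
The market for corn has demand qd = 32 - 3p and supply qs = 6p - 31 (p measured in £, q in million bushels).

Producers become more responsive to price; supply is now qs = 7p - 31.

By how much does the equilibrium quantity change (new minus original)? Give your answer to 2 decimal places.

Initially, 32 - 3p = 6p - 31, so 63 = 9p and p = 7, q = 11.
The shock moves the curves to qd = 32 - 3p and qs = 7p - 31.
Clearing the new market: 32 - 3p = 7p - 31, so p = 6.3 and q = 13.1.
Δq = 13.1 − 11 = +2.10.

+2.10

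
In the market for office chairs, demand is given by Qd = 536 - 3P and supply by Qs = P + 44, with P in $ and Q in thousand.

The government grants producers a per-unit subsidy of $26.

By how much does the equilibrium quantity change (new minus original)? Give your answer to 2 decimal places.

Solve the original market: 536 - 3P = P + 44, hence P = 123 and Q = 167.
Since sellers receive the price plus the subsidy, the effective supply curve becomes Qs = P + 70.
Equate the new curves: 536 - 3P = P + 70, giving 466 = 4P, P = 116.5, Q = 186.5.
ΔQ = 186.5 − 167 = +19.50.

+19.50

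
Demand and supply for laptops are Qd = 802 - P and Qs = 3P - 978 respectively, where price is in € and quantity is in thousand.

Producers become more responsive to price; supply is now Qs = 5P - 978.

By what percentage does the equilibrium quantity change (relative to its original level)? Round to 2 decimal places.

Before the shock: 802 - P = 3P - 978 ⇒ 1780 = 4P ⇒ P = 445, Q = 357.
With the change applied: demand Qd = 802 - P, supply Qs = 5P - 978.
Setting them equal: 802 - P = 5P - 978 → 1780 = 6P, so P = 890/3 ≈ 296.6667 and Q = 1516/3 ≈ 505.3333.
%ΔQ = (505.3333 − 357) / 357 × 100 = +41.55%.

+41.55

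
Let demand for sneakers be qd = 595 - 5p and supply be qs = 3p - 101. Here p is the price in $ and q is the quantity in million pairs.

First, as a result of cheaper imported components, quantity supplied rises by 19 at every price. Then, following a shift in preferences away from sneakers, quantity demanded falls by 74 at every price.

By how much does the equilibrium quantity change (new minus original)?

-15.875

Initially, 595 - 5p = 3p - 101, so 696 = 8p and p = 87, q = 160.
With the change applied: demand qd = 521 - 5p, supply qs = 3p - 82.
Setting them equal: 521 - 5p = 3p - 82 → 603 = 8p, so p = 75.375 and q = 144.125.
Δq = 144.125 − 160 = -15.875.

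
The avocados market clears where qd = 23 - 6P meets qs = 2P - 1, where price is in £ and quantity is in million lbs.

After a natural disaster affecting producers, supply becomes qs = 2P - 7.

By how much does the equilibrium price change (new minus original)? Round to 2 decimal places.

Solve the original market: 23 - 6P = 2P - 1, hence P = 3 and q = 5.
The shock moves the curves to qd = 23 - 6P and qs = 2P - 7.
Setting them equal: 23 - 6P = 2P - 7 → 30 = 8P, so P = 3.75 and q = 0.5.
ΔP = 3.75 − 3 = +0.75.

+0.75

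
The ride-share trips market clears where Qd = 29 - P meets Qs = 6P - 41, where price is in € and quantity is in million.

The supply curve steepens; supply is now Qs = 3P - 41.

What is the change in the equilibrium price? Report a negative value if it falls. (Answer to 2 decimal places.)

Initially, 29 - P = 6P - 41, so 70 = 7P and P = 10, Q = 19.
The new curves are Qd = 29 - P (demand) and Qs = 3P - 41 (supply).
Setting them equal: 29 - P = 3P - 41 → 70 = 4P, so P = 17.5 and Q = 11.5.
ΔP = 17.5 − 10 = +7.50.

+7.50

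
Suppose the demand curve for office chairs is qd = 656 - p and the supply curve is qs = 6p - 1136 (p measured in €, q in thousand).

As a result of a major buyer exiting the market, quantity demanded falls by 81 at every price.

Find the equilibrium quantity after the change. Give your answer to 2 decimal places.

Solve the original market: 656 - p = 6p - 1136, hence p = 256 and q = 400.
With the change applied: demand qd = 575 - p, supply qs = 6p - 1136.
Equate the new curves: 575 - p = 6p - 1136, giving 1711 = 7p, p = 1711/7 ≈ 244.4286, q = 2314/7 ≈ 330.5714.

330.57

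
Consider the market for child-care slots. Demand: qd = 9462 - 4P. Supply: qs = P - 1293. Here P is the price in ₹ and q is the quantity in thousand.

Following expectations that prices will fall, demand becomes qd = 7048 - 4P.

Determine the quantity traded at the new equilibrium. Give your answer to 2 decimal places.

375.20

Initially, 9462 - 4P = P - 1293, so 10755 = 5P and P = 2151, q = 858.
The new curves are qd = 7048 - 4P (demand) and qs = P - 1293 (supply).
Setting them equal: 7048 - 4P = P - 1293 → 8341 = 5P, so P = 1668.2 and q = 375.2.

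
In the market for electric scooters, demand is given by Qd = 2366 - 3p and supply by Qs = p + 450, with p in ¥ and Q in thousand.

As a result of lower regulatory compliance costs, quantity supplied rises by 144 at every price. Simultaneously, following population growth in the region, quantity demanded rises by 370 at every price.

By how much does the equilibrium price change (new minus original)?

Solve the original market: 2366 - 3p = p + 450, hence p = 479 and Q = 929.
The shock moves the curves to Qd = 2736 - 3p and Qs = p + 594.
Setting them equal: 2736 - 3p = p + 594 → 2142 = 4p, so p = 535.5 and Q = 1129.5.
Δp = 535.5 − 479 = +56.5.

+56.5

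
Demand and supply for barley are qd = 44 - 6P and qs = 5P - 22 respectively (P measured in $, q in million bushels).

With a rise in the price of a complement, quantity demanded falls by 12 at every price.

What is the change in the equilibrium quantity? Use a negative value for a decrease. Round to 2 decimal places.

-5.45

Solve the original market: 44 - 6P = 5P - 22, hence P = 6 and q = 8.
The new curves are qd = 32 - 6P (demand) and qs = 5P - 22 (supply).
New equilibrium: 32 - 6P = 5P - 22 ⇒ 54 = 11P ⇒ P = 54/11 ≈ 4.9091, q = 28/11 ≈ 2.5455.
Δq = 2.5455 − 8 = -5.45.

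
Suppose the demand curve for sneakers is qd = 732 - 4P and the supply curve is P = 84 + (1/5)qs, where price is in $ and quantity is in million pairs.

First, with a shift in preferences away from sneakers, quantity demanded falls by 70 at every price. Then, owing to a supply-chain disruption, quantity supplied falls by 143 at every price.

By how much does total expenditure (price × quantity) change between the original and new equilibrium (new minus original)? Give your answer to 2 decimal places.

Before the shock: 732 - 4P = 5P - 420 ⇒ 1152 = 9P ⇒ P = 128, q = 220.
With the change applied: demand qd = 662 - 4P, supply qs = 5P - 563.
Clearing the new market: 662 - 4P = 5P - 563, so P = 1225/9 ≈ 136.1111 and q = 1058/9 ≈ 117.5556.
Expenditure moves from 128×220 = 28160 to 136.1111×117.5556 = 16000.6173; change = -12159.38.

-12159.38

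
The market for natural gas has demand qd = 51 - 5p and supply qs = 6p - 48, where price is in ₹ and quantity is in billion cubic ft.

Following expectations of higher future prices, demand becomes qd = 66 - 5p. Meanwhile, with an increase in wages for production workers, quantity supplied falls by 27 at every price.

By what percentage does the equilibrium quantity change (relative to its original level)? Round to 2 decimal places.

-68.18

Initially, 51 - 5p = 6p - 48, so 99 = 11p and p = 9, q = 6.
After the shift, demand is qd = 66 - 5p and supply is qs = 6p - 75.
Equate the new curves: 66 - 5p = 6p - 75, giving 141 = 11p, p = 141/11 ≈ 12.8182, q = 21/11 ≈ 1.9091.
%Δq = (1.9091 − 6) / 6 × 100 = -68.18%.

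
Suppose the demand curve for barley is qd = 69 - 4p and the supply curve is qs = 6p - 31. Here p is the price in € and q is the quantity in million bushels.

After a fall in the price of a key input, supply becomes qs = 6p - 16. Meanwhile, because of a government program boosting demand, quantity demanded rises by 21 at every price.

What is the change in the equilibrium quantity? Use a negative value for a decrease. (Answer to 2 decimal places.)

Before the shock: 69 - 4p = 6p - 31 ⇒ 100 = 10p ⇒ p = 10, q = 29.
After the shift, demand is qd = 90 - 4p and supply is qs = 6p - 16.
Clearing the new market: 90 - 4p = 6p - 16, so p = 10.6 and q = 47.6.
Δq = 47.6 − 29 = +18.60.

+18.60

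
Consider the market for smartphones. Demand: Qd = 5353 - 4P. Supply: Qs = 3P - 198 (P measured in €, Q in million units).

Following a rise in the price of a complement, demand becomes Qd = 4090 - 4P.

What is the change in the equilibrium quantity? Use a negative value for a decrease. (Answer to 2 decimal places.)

-541.29

Solve the original market: 5353 - 4P = 3P - 198, hence P = 793 and Q = 2181.
After the shift, demand is Qd = 4090 - 4P and supply is Qs = 3P - 198.
Equate the new curves: 4090 - 4P = 3P - 198, giving 4288 = 7P, P = 4288/7 ≈ 612.5714, Q = 11478/7 ≈ 1639.7143.
ΔQ = 1639.7143 − 2181 = -541.29.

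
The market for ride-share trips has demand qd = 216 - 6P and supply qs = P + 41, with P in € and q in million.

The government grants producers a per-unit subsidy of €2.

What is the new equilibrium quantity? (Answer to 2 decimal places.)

Solve the original market: 216 - 6P = P + 41, hence P = 25 and q = 66.
Since sellers receive the price plus the subsidy, the effective supply curve becomes qs = P + 43.
Clearing the new market: 216 - 6P = P + 43, so P = 173/7 ≈ 24.7143 and q = 474/7 ≈ 67.7143.

67.71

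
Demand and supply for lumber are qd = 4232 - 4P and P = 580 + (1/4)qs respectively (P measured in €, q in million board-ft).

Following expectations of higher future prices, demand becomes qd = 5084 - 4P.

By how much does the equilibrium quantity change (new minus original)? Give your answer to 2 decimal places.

+426.00

Before the shock: 4232 - 4P = 4P - 2320 ⇒ 6552 = 8P ⇒ P = 819, q = 956.
The new curves are qd = 5084 - 4P (demand) and qs = 4P - 2320 (supply).
Clearing the new market: 5084 - 4P = 4P - 2320, so P = 925.5 and q = 1382.
Δq = 1382 − 956 = +426.00.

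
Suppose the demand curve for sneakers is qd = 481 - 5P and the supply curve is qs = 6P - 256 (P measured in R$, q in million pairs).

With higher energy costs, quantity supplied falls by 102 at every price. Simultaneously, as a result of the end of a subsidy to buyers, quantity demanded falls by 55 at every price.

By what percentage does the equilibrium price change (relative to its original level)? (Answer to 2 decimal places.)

+6.38

Initially, 481 - 5P = 6P - 256, so 737 = 11P and P = 67, q = 146.
The shock moves the curves to qd = 426 - 5P and qs = 6P - 358.
Equate the new curves: 426 - 5P = 6P - 358, giving 784 = 11P, P = 784/11 ≈ 71.2727, q = 766/11 ≈ 69.6364.
%ΔP = (71.2727 − 67) / 67 × 100 = +6.38%.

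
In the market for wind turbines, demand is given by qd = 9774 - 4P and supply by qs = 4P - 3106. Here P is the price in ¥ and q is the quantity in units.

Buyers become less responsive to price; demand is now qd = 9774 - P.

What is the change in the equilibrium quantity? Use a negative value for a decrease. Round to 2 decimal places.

Before the shock: 9774 - 4P = 4P - 3106 ⇒ 12880 = 8P ⇒ P = 1610, q = 3334.
The shock moves the curves to qd = 9774 - P and qs = 4P - 3106.
New equilibrium: 9774 - P = 4P - 3106 ⇒ 12880 = 5P ⇒ P = 2576, q = 7198.
Δq = 7198 − 3334 = +3864.00.

+3864.00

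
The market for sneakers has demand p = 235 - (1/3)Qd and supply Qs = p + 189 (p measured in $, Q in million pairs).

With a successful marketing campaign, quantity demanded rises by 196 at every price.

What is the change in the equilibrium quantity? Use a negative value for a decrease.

+49

Solve the original market: 705 - 3p = p + 189, hence p = 129 and Q = 318.
The shock moves the curves to Qd = 901 - 3p and Qs = p + 189.
Clearing the new market: 901 - 3p = p + 189, so p = 178 and Q = 367.
ΔQ = 367 − 318 = +49.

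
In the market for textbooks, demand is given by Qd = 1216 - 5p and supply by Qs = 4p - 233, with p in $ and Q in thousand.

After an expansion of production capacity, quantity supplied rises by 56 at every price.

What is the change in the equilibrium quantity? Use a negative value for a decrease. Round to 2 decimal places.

Initially, 1216 - 5p = 4p - 233, so 1449 = 9p and p = 161, Q = 411.
After the shift, demand is Qd = 1216 - 5p and supply is Qs = 4p - 177.
Clearing the new market: 1216 - 5p = 4p - 177, so p = 1393/9 ≈ 154.7778 and Q = 3979/9 ≈ 442.1111.
ΔQ = 442.1111 − 411 = +31.11.

+31.11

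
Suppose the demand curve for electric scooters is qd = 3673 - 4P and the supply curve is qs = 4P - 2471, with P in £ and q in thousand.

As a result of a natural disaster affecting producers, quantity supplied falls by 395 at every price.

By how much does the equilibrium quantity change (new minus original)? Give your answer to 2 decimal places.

-197.50

Solve the original market: 3673 - 4P = 4P - 2471, hence P = 768 and q = 601.
After the shift, demand is qd = 3673 - 4P and supply is qs = 4P - 2866.
New equilibrium: 3673 - 4P = 4P - 2866 ⇒ 6539 = 8P ⇒ P = 817.375, q = 403.5.
Δq = 403.5 − 601 = -197.50.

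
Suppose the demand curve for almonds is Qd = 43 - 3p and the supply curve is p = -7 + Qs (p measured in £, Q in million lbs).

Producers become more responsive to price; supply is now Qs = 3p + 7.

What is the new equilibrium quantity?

25

Solve the original market: 43 - 3p = p + 7, hence p = 9 and Q = 16.
After the shift, demand is Qd = 43 - 3p and supply is Qs = 3p + 7.
Equate the new curves: 43 - 3p = 3p + 7, giving 36 = 6p, p = 6, Q = 25.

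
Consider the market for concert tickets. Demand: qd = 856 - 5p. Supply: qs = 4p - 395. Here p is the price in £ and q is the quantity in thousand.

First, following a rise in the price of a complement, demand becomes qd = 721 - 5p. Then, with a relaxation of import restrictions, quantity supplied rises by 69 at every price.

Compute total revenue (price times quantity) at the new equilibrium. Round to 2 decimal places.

16209.11

Original equilibrium: 856 - 5p = 4p - 395 gives 1251 = 9p, so p = 139 and q = 161.
With the change applied: demand qd = 721 - 5p, supply qs = 4p - 326.
Setting them equal: 721 - 5p = 4p - 326 → 1047 = 9p, so p = 349/3 ≈ 116.3333 and q = 418/3 ≈ 139.3333.
New expenditure = 116.3333 × 139.3333 = 16209.11.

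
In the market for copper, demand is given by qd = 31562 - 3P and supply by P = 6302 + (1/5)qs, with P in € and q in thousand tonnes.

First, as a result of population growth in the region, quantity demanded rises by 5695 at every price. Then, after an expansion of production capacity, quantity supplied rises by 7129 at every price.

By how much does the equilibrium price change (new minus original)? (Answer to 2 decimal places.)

Solve the original market: 31562 - 3P = 5P - 31510, hence P = 7884 and q = 7910.
The shock moves the curves to qd = 37257 - 3P and qs = 5P - 24381.
Equate the new curves: 37257 - 3P = 5P - 24381, giving 61638 = 8P, P = 7704.75, q = 14142.75.
ΔP = 7704.75 − 7884 = -179.25.

-179.25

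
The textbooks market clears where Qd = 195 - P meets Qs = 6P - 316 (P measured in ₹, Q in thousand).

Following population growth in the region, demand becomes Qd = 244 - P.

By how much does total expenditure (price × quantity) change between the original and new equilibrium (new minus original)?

Before the shock: 195 - P = 6P - 316 ⇒ 511 = 7P ⇒ P = 73, Q = 122.
After the shift, demand is Qd = 244 - P and supply is Qs = 6P - 316.
Clearing the new market: 244 - P = 6P - 316, so P = 80 and Q = 164.
Expenditure moves from 73×122 = 8906 to 80×164 = 13120; change = +4214.

+4214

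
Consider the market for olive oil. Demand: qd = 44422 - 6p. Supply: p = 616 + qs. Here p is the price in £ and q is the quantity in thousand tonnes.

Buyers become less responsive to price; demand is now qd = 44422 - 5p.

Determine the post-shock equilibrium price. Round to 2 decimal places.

7506.33

Solve the original market: 44422 - 6p = p - 616, hence p = 6434 and q = 5818.
With the change applied: demand qd = 44422 - 5p, supply qs = p - 616.
Clearing the new market: 44422 - 5p = p - 616, so p = 22519/3 ≈ 7506.3333 and q = 20671/3 ≈ 6890.3333.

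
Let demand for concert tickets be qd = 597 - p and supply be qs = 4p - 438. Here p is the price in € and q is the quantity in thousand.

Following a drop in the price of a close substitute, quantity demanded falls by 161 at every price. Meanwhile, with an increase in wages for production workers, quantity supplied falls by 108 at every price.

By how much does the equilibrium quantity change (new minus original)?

-150.4

Original equilibrium: 597 - p = 4p - 438 gives 1035 = 5p, so p = 207 and q = 390.
The shock moves the curves to qd = 436 - p and qs = 4p - 546.
Setting them equal: 436 - p = 4p - 546 → 982 = 5p, so p = 196.4 and q = 239.6.
Δq = 239.6 − 390 = -150.4.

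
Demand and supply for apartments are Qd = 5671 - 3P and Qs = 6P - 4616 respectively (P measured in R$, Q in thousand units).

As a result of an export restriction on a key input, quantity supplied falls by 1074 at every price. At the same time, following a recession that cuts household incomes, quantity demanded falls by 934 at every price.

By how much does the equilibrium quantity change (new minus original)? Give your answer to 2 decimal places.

-980.67

Original equilibrium: 5671 - 3P = 6P - 4616 gives 10287 = 9P, so P = 1143 and Q = 2242.
After the shift, demand is Qd = 4737 - 3P and supply is Qs = 6P - 5690.
Setting them equal: 4737 - 3P = 6P - 5690 → 10427 = 9P, so P = 10427/9 ≈ 1158.5556 and Q = 3784/3 ≈ 1261.3333.
ΔQ = 1261.3333 − 2242 = -980.67.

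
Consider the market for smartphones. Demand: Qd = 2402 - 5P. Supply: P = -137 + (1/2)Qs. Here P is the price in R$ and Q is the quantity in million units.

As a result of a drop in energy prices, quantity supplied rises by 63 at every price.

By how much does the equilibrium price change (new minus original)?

Solve the original market: 2402 - 5P = 2P + 274, hence P = 304 and Q = 882.
The new curves are Qd = 2402 - 5P (demand) and Qs = 2P + 337 (supply).
Setting them equal: 2402 - 5P = 2P + 337 → 2065 = 7P, so P = 295 and Q = 927.
ΔP = 295 − 304 = -9.

-9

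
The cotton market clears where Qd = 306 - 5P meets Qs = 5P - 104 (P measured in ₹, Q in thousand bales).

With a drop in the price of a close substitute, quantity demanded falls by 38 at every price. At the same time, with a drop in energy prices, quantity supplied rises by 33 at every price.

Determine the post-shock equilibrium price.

Initially, 306 - 5P = 5P - 104, so 410 = 10P and P = 41, Q = 101.
The shock moves the curves to Qd = 268 - 5P and Qs = 5P - 71.
Equate the new curves: 268 - 5P = 5P - 71, giving 339 = 10P, P = 33.9, Q = 98.5.

33.9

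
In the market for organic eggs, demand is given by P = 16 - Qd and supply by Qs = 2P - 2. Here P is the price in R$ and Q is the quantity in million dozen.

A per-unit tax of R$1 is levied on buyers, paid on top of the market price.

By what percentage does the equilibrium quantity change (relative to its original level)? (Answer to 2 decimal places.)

Before the shock: 16 - P = 2P - 2 ⇒ 18 = 3P ⇒ P = 6, Q = 10.
Since buyers pay the price plus the tax, the effective demand curve becomes Qd = 15 - P.
New equilibrium: 15 - P = 2P - 2 ⇒ 17 = 3P ⇒ P = 17/3 ≈ 5.6667, Q = 28/3 ≈ 9.3333.
%ΔQ = (9.3333 − 10) / 10 × 100 = -6.67%.

-6.67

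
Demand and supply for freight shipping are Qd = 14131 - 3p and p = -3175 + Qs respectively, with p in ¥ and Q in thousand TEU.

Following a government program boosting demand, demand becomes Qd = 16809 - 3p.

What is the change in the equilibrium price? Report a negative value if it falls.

Initially, 14131 - 3p = p + 3175, so 10956 = 4p and p = 2739, Q = 5914.
The new curves are Qd = 16809 - 3p (demand) and Qs = p + 3175 (supply).
Setting them equal: 16809 - 3p = p + 3175 → 13634 = 4p, so p = 3408.5 and Q = 6583.5.
Δp = 3408.5 − 2739 = +669.5.

+669.5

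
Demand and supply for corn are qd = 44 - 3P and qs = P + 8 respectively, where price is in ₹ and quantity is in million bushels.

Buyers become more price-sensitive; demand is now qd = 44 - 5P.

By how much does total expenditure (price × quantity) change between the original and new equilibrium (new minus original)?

Initially, 44 - 3P = P + 8, so 36 = 4P and P = 9, q = 17.
The new curves are qd = 44 - 5P (demand) and qs = P + 8 (supply).
New equilibrium: 44 - 5P = P + 8 ⇒ 36 = 6P ⇒ P = 6, q = 14.
Expenditure moves from 9×17 = 153 to 6×14 = 84; change = -69.

-69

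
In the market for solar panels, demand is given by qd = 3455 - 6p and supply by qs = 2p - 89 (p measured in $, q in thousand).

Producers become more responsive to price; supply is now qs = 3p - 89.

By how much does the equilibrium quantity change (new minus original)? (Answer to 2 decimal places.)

Solve the original market: 3455 - 6p = 2p - 89, hence p = 443 and q = 797.
The shock moves the curves to qd = 3455 - 6p and qs = 3p - 89.
New equilibrium: 3455 - 6p = 3p - 89 ⇒ 3544 = 9p ⇒ p = 3544/9 ≈ 393.7778, q = 3277/3 ≈ 1092.3333.
Δq = 1092.3333 − 797 = +295.33.

+295.33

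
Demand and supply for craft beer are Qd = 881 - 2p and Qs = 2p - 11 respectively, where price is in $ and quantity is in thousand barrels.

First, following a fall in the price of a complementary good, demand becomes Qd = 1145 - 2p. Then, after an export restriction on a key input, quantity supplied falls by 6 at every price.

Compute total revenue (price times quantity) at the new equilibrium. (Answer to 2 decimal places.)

Original equilibrium: 881 - 2p = 2p - 11 gives 892 = 4p, so p = 223 and Q = 435.
The new curves are Qd = 1145 - 2p (demand) and Qs = 2p - 17 (supply).
Equate the new curves: 1145 - 2p = 2p - 17, giving 1162 = 4p, p = 290.5, Q = 564.
New expenditure = 290.5 × 564 = 163842.00.

163842.00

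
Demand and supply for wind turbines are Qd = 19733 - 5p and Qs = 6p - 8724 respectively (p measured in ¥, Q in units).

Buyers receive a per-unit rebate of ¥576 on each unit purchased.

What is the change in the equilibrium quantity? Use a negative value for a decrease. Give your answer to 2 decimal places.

+1570.91

Solve the original market: 19733 - 5p = 6p - 8724, hence p = 2587 and Q = 6798.
Since buyers' out-of-pocket price is the market price minus the rebate, the effective demand curve becomes Qd = 22613 - 5p.
New equilibrium: 22613 - 5p = 6p - 8724 ⇒ 31337 = 11p ⇒ p = 31337/11 ≈ 2848.8182, Q = 92058/11 ≈ 8368.9091.
ΔQ = 8368.9091 − 6798 = +1570.91.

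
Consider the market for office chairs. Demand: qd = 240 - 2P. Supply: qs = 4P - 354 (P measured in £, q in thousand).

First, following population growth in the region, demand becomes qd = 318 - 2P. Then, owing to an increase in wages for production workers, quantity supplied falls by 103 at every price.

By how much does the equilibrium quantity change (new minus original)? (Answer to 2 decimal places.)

Original equilibrium: 240 - 2P = 4P - 354 gives 594 = 6P, so P = 99 and q = 42.
The shock moves the curves to qd = 318 - 2P and qs = 4P - 457.
Equate the new curves: 318 - 2P = 4P - 457, giving 775 = 6P, P = 775/6 ≈ 129.1667, q = 179/3 ≈ 59.6667.
Δq = 59.6667 − 42 = +17.67.

+17.67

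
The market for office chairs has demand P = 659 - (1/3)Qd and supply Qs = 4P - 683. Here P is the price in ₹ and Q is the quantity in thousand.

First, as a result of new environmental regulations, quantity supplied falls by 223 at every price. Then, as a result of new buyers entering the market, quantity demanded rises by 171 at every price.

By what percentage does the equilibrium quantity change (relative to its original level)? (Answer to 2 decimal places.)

Solve the original market: 1977 - 3P = 4P - 683, hence P = 380 and Q = 837.
The shock moves the curves to Qd = 2148 - 3P and Qs = 4P - 906.
Equate the new curves: 2148 - 3P = 4P - 906, giving 3054 = 7P, P = 3054/7 ≈ 436.2857, Q = 5874/7 ≈ 839.1429.
%ΔQ = (839.1429 − 837) / 837 × 100 = +0.26%.

+0.26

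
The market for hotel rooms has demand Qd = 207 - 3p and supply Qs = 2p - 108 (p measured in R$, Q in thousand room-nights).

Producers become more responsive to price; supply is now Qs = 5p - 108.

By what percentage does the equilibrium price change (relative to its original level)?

-37.5

Before the shock: 207 - 3p = 2p - 108 ⇒ 315 = 5p ⇒ p = 63, Q = 18.
After the shift, demand is Qd = 207 - 3p and supply is Qs = 5p - 108.
Equate the new curves: 207 - 3p = 5p - 108, giving 315 = 8p, p = 39.375, Q = 88.875.
%Δp = (39.375 − 63) / 63 × 100 = -37.5%.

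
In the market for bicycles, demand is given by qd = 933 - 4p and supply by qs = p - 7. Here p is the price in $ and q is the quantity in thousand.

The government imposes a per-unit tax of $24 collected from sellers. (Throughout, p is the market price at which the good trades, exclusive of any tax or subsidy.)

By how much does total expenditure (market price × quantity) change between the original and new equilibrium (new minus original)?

Before the shock: 933 - 4p = p - 7 ⇒ 940 = 5p ⇒ p = 188, q = 181.
Since sellers keep the price net of the tax, the effective supply curve becomes qs = p - 31.
New equilibrium: 933 - 4p = p - 31 ⇒ 964 = 5p ⇒ p = 192.8, q = 161.8.
Expenditure moves from 188×181 = 34028 to 192.8×161.8 = 31195.04; change = -2832.96.

-2832.96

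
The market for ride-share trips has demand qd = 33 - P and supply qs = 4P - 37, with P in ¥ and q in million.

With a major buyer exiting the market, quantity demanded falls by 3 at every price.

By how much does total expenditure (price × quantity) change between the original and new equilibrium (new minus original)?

Initially, 33 - P = 4P - 37, so 70 = 5P and P = 14, q = 19.
With the change applied: demand qd = 30 - P, supply qs = 4P - 37.
Equate the new curves: 30 - P = 4P - 37, giving 67 = 5P, P = 13.4, q = 16.6.
Expenditure moves from 14×19 = 266 to 13.4×16.6 = 222.44; change = -43.56.

-43.56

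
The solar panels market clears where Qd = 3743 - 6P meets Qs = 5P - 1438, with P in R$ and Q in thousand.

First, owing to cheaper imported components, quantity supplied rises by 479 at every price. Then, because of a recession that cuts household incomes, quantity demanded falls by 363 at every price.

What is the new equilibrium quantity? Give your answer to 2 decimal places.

Initially, 3743 - 6P = 5P - 1438, so 5181 = 11P and P = 471, Q = 917.
After the shift, demand is Qd = 3380 - 6P and supply is Qs = 5P - 959.
Clearing the new market: 3380 - 6P = 5P - 959, so P = 4339/11 ≈ 394.4545 and Q = 11146/11 ≈ 1013.2727.

1013.27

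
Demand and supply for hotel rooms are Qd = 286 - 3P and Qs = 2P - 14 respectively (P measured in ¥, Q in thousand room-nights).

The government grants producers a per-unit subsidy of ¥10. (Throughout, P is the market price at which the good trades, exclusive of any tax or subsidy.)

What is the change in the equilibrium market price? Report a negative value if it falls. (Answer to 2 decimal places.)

Solve the original market: 286 - 3P = 2P - 14, hence P = 60 and Q = 106.
Since sellers receive the price plus the subsidy, the effective supply curve becomes Qs = 2P + 6.
Equate the new curves: 286 - 3P = 2P + 6, giving 280 = 5P, P = 56, Q = 118.
ΔP = 56 − 60 = -4.00.

-4.00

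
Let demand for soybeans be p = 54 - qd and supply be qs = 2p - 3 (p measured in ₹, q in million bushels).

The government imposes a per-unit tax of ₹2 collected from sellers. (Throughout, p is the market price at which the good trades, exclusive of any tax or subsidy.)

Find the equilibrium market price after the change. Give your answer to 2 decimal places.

20.33

Initially, 54 - p = 2p - 3, so 57 = 3p and p = 19, q = 35.
Since sellers keep the price net of the tax, the effective supply curve becomes qs = 2p - 7.
Clearing the new market: 54 - p = 2p - 7, so p = 61/3 ≈ 20.3333 and q = 101/3 ≈ 33.6667.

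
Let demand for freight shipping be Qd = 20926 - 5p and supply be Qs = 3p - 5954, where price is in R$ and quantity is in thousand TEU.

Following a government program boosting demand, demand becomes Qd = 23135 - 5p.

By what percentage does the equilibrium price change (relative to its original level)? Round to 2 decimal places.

Before the shock: 20926 - 5p = 3p - 5954 ⇒ 26880 = 8p ⇒ p = 3360, Q = 4126.
With the change applied: demand Qd = 23135 - 5p, supply Qs = 3p - 5954.
Equate the new curves: 23135 - 5p = 3p - 5954, giving 29089 = 8p, p = 3636.125, Q = 4954.375.
%Δp = (3636.125 − 3360) / 3360 × 100 = +8.22%.

+8.22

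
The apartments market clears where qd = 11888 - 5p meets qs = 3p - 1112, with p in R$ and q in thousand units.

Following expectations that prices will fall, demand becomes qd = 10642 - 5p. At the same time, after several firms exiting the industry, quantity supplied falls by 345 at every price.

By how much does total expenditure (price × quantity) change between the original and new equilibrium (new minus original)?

-1456570.953125

Before the shock: 11888 - 5p = 3p - 1112 ⇒ 13000 = 8p ⇒ p = 1625, q = 3763.
The shock moves the curves to qd = 10642 - 5p and qs = 3p - 1457.
New equilibrium: 10642 - 5p = 3p - 1457 ⇒ 12099 = 8p ⇒ p = 1512.375, q = 3080.125.
Expenditure moves from 1625×3763 = 6114875 to 1512.375×3080.125 = 4658304.046875; change = -1456570.953125.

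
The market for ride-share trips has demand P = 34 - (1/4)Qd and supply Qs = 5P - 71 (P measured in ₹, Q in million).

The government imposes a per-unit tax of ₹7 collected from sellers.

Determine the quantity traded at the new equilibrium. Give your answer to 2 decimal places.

Solve the original market: 136 - 4P = 5P - 71, hence P = 23 and Q = 44.
Since sellers keep the price net of the tax, the effective supply curve becomes Qs = 5P - 106.
Setting them equal: 136 - 4P = 5P - 106 → 242 = 9P, so P = 242/9 ≈ 26.8889 and Q = 256/9 ≈ 28.4444.

28.44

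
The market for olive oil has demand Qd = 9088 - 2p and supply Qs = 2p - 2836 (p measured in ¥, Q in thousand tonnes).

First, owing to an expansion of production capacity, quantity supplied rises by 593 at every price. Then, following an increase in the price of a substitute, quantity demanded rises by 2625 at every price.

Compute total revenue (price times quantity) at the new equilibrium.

16520415

Before the shock: 9088 - 2p = 2p - 2836 ⇒ 11924 = 4p ⇒ p = 2981, Q = 3126.
With the change applied: demand Qd = 11713 - 2p, supply Qs = 2p - 2243.
New equilibrium: 11713 - 2p = 2p - 2243 ⇒ 13956 = 4p ⇒ p = 3489, Q = 4735.
New expenditure = 3489 × 4735 = 16520415.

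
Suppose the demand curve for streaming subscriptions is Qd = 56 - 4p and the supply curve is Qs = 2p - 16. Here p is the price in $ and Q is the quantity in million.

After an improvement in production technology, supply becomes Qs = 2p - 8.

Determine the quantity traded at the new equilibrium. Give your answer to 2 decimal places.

Initially, 56 - 4p = 2p - 16, so 72 = 6p and p = 12, Q = 8.
With the change applied: demand Qd = 56 - 4p, supply Qs = 2p - 8.
New equilibrium: 56 - 4p = 2p - 8 ⇒ 64 = 6p ⇒ p = 32/3 ≈ 10.6667, Q = 40/3 ≈ 13.3333.

13.33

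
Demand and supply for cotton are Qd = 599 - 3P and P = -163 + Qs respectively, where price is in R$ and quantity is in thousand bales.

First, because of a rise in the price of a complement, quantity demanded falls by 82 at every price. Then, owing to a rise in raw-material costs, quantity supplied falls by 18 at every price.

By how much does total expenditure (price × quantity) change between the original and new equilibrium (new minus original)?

Solve the original market: 599 - 3P = P + 163, hence P = 109 and Q = 272.
The new curves are Qd = 517 - 3P (demand) and Qs = P + 145 (supply).
Equate the new curves: 517 - 3P = P + 145, giving 372 = 4P, P = 93, Q = 238.
Expenditure moves from 109×272 = 29648 to 93×238 = 22134; change = -7514.

-7514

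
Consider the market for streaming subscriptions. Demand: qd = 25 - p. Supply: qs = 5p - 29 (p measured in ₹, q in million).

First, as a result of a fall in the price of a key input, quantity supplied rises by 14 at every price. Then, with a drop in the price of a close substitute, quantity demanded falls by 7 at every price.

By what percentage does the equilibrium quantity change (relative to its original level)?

Before the shock: 25 - p = 5p - 29 ⇒ 54 = 6p ⇒ p = 9, q = 16.
After the shift, demand is qd = 18 - p and supply is qs = 5p - 15.
Setting them equal: 18 - p = 5p - 15 → 33 = 6p, so p = 5.5 and q = 12.5.
%Δq = (12.5 − 16) / 16 × 100 = -21.875%.

-21.875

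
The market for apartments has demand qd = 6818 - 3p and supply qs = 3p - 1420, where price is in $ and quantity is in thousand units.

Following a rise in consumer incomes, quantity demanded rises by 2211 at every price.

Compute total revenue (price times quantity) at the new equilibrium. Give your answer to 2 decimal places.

6625536.75

Initially, 6818 - 3p = 3p - 1420, so 8238 = 6p and p = 1373, q = 2699.
After the shift, demand is qd = 9029 - 3p and supply is qs = 3p - 1420.
New equilibrium: 9029 - 3p = 3p - 1420 ⇒ 10449 = 6p ⇒ p = 1741.5, q = 3804.5.
New expenditure = 1741.5 × 3804.5 = 6625536.75.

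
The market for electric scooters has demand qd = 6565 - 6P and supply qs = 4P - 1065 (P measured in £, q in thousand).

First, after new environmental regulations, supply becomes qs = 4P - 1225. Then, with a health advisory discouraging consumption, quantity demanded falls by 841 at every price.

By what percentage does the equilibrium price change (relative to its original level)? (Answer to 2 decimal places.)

Initially, 6565 - 6P = 4P - 1065, so 7630 = 10P and P = 763, q = 1987.
With the change applied: demand qd = 5724 - 6P, supply qs = 4P - 1225.
New equilibrium: 5724 - 6P = 4P - 1225 ⇒ 6949 = 10P ⇒ P = 694.9, q = 1554.6.
%ΔP = (694.9 − 763) / 763 × 100 = -8.93%.

-8.93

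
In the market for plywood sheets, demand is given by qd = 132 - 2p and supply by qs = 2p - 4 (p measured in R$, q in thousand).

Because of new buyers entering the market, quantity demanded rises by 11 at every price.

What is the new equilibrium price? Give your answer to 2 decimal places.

Original equilibrium: 132 - 2p = 2p - 4 gives 136 = 4p, so p = 34 and q = 64.
With the change applied: demand qd = 143 - 2p, supply qs = 2p - 4.
Equate the new curves: 143 - 2p = 2p - 4, giving 147 = 4p, p = 36.75, q = 69.5.

36.75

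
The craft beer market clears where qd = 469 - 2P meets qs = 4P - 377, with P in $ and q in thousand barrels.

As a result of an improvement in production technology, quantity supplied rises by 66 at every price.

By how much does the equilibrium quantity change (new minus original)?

Original equilibrium: 469 - 2P = 4P - 377 gives 846 = 6P, so P = 141 and q = 187.
With the change applied: demand qd = 469 - 2P, supply qs = 4P - 311.
Setting them equal: 469 - 2P = 4P - 311 → 780 = 6P, so P = 130 and q = 209.
Δq = 209 − 187 = +22.

+22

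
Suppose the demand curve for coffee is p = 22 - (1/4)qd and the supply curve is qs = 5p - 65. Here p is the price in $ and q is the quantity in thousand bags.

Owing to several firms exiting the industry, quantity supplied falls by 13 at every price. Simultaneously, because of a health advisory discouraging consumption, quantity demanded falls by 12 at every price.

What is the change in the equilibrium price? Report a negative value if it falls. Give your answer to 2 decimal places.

Initially, 88 - 4p = 5p - 65, so 153 = 9p and p = 17, q = 20.
The new curves are qd = 76 - 4p (demand) and qs = 5p - 78 (supply).
Setting them equal: 76 - 4p = 5p - 78 → 154 = 9p, so p = 154/9 ≈ 17.1111 and q = 68/9 ≈ 7.5556.
Δp = 17.1111 − 17 = +0.11.

+0.11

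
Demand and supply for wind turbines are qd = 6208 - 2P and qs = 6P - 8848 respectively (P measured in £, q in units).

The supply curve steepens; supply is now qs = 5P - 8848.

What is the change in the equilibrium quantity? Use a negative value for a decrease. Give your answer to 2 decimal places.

Original equilibrium: 6208 - 2P = 6P - 8848 gives 15056 = 8P, so P = 1882 and q = 2444.
With the change applied: demand qd = 6208 - 2P, supply qs = 5P - 8848.
New equilibrium: 6208 - 2P = 5P - 8848 ⇒ 15056 = 7P ⇒ P = 15056/7 ≈ 2150.8571, q = 13344/7 ≈ 1906.2857.
Δq = 1906.2857 − 2444 = -537.71.

-537.71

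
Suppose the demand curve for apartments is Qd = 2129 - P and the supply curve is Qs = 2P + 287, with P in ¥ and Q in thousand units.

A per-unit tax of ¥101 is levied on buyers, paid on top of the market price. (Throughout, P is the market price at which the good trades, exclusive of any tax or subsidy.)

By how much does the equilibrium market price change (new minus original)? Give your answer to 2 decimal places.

Initially, 2129 - P = 2P + 287, so 1842 = 3P and P = 614, Q = 1515.
Since buyers pay the price plus the tax, the effective demand curve becomes Qd = 2028 - P.
Clearing the new market: 2028 - P = 2P + 287, so P = 1741/3 ≈ 580.3333 and Q = 4343/3 ≈ 1447.6667.
ΔP = 580.3333 − 614 = -33.67.

-33.67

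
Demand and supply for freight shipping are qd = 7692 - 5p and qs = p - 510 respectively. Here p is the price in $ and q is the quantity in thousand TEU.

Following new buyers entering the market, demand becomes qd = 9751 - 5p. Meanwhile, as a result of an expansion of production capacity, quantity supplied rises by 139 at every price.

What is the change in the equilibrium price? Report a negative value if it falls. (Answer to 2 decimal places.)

+320.00

Original equilibrium: 7692 - 5p = p - 510 gives 8202 = 6p, so p = 1367 and q = 857.
The shock moves the curves to qd = 9751 - 5p and qs = p - 371.
Clearing the new market: 9751 - 5p = p - 371, so p = 1687 and q = 1316.
Δp = 1687 − 1367 = +320.00.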